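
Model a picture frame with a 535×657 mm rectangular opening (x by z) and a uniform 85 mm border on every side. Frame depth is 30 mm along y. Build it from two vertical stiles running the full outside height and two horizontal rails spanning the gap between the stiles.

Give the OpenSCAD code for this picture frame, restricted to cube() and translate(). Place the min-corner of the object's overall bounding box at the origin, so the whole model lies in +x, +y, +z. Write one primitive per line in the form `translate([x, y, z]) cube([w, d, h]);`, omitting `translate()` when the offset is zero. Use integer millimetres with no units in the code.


cube([85, 30, 827]);
translate([620, 0, 0]) cube([85, 30, 827]);
translate([85, 0, 0]) cube([535, 30, 85]);
translate([85, 0, 742]) cube([535, 30, 85]);


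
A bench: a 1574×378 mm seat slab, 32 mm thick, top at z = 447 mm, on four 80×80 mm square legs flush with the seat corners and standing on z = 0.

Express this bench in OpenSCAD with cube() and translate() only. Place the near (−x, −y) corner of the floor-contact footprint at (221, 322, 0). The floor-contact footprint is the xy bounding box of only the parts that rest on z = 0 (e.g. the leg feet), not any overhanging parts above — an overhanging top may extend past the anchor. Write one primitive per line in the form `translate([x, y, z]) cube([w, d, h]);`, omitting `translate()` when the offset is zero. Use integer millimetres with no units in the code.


translate([221, 322, 415]) cube([1574, 378, 32]);
translate([221, 322, 0]) cube([80, 80, 415]);
translate([221, 620, 0]) cube([80, 80, 415]);
translate([1715, 322, 0]) cube([80, 80, 415]);
translate([1715, 620, 0]) cube([80, 80, 415]);


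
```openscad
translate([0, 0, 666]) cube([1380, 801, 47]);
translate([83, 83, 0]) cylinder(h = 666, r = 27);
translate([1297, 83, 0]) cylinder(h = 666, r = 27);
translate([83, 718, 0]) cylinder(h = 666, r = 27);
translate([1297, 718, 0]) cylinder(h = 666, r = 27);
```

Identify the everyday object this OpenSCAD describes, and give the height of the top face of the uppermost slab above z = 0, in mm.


A table. The table height is 713 mm.

A 1380×801×47 slab sits at z = 666 on four Ø54 mm round legs — a table. The top surface is at 666 + 47 = 713 mm.


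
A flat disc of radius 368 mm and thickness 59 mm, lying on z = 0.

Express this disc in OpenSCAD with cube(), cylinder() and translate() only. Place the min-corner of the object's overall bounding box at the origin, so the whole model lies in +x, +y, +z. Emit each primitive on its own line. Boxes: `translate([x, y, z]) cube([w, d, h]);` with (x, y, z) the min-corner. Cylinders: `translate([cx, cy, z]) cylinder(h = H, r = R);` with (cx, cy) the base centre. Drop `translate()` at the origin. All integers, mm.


translate([368, 368, 0]) cylinder(h = 59, r = 368);


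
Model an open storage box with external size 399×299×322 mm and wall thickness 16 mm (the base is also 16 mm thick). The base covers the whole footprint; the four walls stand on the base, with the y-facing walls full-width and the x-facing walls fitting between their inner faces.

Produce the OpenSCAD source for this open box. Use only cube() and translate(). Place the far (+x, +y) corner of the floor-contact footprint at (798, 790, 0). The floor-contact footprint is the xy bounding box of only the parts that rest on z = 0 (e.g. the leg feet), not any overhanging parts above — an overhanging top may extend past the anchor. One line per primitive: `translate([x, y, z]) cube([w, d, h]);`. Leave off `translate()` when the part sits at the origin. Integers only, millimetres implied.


translate([399, 491, 0]) cube([399, 299, 16]);
translate([399, 491, 16]) cube([399, 16, 306]);
translate([399, 774, 16]) cube([399, 16, 306]);
translate([399, 507, 16]) cube([16, 267, 306]);
translate([782, 507, 16]) cube([16, 267, 306]);


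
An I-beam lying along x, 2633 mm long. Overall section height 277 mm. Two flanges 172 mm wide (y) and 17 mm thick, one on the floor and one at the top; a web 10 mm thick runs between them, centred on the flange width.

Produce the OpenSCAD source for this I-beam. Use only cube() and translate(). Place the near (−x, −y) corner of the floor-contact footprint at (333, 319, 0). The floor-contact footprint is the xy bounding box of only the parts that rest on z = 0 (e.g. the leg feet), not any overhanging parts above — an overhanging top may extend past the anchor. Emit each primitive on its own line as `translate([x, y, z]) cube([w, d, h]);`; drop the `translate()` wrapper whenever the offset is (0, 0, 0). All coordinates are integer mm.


translate([333, 319, 0]) cube([2633, 172, 17]);
translate([333, 400, 17]) cube([2633, 10, 243]);
translate([333, 319, 260]) cube([2633, 172, 17]);


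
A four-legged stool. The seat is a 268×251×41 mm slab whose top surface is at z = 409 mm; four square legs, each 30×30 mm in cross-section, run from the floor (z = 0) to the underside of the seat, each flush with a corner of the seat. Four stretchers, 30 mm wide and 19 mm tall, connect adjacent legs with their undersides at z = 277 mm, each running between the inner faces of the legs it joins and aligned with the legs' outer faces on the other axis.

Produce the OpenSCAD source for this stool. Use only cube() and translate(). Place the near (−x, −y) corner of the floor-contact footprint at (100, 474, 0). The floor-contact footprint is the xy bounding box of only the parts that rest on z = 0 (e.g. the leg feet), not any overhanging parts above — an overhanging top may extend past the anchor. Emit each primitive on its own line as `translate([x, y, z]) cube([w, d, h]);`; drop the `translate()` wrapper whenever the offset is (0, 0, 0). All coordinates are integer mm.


translate([100, 474, 368]) cube([268, 251, 41]);
translate([100, 474, 0]) cube([30, 30, 368]);
translate([338, 474, 0]) cube([30, 30, 368]);
translate([100, 695, 0]) cube([30, 30, 368]);
translate([338, 695, 0]) cube([30, 30, 368]);
translate([130, 474, 277]) cube([208, 30, 19]);
translate([130, 695, 277]) cube([208, 30, 19]);
translate([100, 504, 277]) cube([30, 191, 19]);
translate([338, 504, 277]) cube([30, 191, 19]);


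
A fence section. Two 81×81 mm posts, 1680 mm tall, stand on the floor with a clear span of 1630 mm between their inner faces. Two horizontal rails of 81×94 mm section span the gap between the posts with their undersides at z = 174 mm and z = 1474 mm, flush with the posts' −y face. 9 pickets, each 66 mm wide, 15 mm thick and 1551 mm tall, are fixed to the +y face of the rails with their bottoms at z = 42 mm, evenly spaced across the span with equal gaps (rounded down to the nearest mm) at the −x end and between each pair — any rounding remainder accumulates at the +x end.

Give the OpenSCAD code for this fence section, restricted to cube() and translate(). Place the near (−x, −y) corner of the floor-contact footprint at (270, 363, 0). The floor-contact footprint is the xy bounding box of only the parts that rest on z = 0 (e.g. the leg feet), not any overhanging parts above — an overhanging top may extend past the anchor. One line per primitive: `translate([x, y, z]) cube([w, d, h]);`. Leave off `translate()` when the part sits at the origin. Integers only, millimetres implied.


translate([270, 363, 0]) cube([81, 81, 1680]);
translate([1981, 363, 0]) cube([81, 81, 1680]);
translate([351, 363, 174]) cube([1630, 81, 94]);
translate([351, 363, 1474]) cube([1630, 81, 94]);
translate([454, 444, 42]) cube([66, 15, 1551]);
translate([623, 444, 42]) cube([66, 15, 1551]);
translate([792, 444, 42]) cube([66, 15, 1551]);
translate([961, 444, 42]) cube([66, 15, 1551]);
translate([1130, 444, 42]) cube([66, 15, 1551]);
translate([1299, 444, 42]) cube([66, 15, 1551]);
translate([1468, 444, 42]) cube([66, 15, 1551]);
translate([1637, 444, 42]) cube([66, 15, 1551]);
translate([1806, 444, 42]) cube([66, 15, 1551]);


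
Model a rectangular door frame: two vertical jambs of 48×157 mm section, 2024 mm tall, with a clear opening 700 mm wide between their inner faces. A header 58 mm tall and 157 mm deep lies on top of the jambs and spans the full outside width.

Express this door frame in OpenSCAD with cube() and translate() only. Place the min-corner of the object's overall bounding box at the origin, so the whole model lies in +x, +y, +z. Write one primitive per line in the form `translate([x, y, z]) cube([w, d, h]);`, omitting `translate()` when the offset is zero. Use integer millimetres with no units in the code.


cube([48, 157, 2024]);
translate([748, 0, 0]) cube([48, 157, 2024]);
translate([0, 0, 2024]) cube([796, 157, 58]);


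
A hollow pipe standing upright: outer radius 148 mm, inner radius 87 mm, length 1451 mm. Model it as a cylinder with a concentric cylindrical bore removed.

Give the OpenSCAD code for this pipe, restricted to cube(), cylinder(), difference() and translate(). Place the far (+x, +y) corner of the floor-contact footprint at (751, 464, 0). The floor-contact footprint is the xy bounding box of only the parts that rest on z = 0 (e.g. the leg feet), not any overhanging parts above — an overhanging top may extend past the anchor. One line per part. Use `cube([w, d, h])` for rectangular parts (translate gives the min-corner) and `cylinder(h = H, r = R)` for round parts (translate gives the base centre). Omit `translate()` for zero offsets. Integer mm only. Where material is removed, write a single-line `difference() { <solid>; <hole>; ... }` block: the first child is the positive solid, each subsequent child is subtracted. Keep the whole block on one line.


difference() { translate([603, 316, 0]) cylinder(h = 1451, r = 148); translate([603, 316, 0]) cylinder(h = 1451, r = 87); }


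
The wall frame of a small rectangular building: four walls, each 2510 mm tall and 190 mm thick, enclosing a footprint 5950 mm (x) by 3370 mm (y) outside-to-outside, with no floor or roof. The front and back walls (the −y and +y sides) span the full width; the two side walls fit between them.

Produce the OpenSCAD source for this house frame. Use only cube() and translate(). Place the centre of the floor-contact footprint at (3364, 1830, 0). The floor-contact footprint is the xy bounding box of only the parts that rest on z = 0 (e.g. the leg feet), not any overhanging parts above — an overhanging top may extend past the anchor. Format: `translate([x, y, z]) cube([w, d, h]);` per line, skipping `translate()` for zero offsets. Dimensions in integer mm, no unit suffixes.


translate([389, 145, 0]) cube([5950, 190, 2510]);
translate([389, 3325, 0]) cube([5950, 190, 2510]);
translate([389, 335, 0]) cube([190, 2990, 2510]);
translate([6149, 335, 0]) cube([190, 2990, 2510]);


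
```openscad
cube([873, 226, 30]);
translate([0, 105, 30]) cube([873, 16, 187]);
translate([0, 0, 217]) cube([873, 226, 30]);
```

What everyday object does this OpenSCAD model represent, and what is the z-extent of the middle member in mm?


An I-beam. The web height is 187 mm.

Two wide flanges with a thin centred web — an I-beam. Overall 247 mm minus two 30 mm flanges gives a web of 247 − 2·30 = 187 mm.


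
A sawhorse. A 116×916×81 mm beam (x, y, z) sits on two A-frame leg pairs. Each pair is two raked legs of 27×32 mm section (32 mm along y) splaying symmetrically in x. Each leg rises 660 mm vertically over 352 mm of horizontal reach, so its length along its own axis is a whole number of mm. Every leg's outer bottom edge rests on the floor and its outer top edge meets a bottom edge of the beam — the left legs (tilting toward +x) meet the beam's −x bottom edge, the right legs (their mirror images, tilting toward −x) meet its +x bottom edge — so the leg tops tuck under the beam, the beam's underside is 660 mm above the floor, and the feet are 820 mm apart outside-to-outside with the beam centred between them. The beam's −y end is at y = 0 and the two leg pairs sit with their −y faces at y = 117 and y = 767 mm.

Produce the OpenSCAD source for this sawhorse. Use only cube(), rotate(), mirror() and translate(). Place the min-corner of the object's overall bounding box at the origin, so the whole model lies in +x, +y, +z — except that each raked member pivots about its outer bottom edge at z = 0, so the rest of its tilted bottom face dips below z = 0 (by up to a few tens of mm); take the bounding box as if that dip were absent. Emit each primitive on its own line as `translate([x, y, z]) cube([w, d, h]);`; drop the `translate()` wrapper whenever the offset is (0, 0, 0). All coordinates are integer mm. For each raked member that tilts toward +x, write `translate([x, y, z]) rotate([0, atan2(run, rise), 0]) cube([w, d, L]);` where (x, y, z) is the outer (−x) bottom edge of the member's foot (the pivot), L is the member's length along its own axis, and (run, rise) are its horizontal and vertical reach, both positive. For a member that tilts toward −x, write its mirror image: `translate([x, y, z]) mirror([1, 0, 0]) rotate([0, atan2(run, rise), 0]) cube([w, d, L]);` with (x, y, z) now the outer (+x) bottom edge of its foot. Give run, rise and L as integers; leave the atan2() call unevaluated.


translate([352, 0, 660]) cube([116, 916, 81]);
translate([0, 117, 0]) rotate([0, atan2(352, 660), 0]) cube([27, 32, 748]);
translate([820, 117, 0]) mirror([1, 0, 0]) rotate([0, atan2(352, 660), 0]) cube([27, 32, 748]);
translate([0, 767, 0]) rotate([0, atan2(352, 660), 0]) cube([27, 32, 748]);
translate([820, 767, 0]) mirror([1, 0, 0]) rotate([0, atan2(352, 660), 0]) cube([27, 32, 748]);


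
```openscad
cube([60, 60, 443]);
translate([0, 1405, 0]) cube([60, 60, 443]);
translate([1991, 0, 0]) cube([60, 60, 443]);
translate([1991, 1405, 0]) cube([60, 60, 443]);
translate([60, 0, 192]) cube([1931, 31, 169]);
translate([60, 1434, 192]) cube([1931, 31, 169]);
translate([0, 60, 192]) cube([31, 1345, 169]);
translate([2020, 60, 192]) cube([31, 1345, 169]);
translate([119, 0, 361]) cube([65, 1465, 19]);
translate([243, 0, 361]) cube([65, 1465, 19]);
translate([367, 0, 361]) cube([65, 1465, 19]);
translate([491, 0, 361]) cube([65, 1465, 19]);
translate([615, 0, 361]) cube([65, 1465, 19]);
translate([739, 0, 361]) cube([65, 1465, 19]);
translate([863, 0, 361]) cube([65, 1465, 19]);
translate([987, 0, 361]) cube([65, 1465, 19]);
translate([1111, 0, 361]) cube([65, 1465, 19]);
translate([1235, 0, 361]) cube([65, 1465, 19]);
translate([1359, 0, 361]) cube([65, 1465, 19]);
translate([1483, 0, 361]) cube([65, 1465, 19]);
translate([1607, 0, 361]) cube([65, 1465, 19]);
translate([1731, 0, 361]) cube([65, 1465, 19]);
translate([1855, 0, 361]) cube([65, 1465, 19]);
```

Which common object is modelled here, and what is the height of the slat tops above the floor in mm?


A bed frame. The slat-top height is 380 mm.

Four posts, four rails, and a row of slats — a bed frame. Slats sit on the rails at z = 192 + 169 = 361; with slat thickness 19, the top is 380 mm.


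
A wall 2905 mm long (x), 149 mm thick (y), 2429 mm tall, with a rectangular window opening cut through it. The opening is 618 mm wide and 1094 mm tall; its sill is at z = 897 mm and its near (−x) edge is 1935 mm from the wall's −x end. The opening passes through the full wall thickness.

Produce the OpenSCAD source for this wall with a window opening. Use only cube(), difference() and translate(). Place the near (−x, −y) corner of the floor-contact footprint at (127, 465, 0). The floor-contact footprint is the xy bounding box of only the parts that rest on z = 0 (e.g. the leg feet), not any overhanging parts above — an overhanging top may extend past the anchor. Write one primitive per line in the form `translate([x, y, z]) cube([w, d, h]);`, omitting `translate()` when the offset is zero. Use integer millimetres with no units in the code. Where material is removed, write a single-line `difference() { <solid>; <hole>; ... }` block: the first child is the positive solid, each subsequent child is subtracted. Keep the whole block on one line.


difference() { translate([127, 465, 0]) cube([2905, 149, 2429]); translate([2062, 465, 897]) cube([618, 149, 1094]); }


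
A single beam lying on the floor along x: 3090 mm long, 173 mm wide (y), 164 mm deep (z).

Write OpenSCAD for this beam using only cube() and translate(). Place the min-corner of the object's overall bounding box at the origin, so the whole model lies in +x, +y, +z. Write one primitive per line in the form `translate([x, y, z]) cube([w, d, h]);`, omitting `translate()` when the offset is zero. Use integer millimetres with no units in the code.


cube([3090, 173, 164]);


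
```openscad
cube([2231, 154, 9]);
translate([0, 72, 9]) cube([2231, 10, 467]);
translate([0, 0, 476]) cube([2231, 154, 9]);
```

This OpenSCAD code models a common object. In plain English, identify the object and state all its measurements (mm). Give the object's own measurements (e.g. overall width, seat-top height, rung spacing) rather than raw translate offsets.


An I-beam lying along x, 2231 mm long. Overall section height 485 mm. Two flanges 154 mm wide (y) and 9 mm thick, one on the floor and one at the top; a web 10 mm thick runs between them, centred on the flange width.


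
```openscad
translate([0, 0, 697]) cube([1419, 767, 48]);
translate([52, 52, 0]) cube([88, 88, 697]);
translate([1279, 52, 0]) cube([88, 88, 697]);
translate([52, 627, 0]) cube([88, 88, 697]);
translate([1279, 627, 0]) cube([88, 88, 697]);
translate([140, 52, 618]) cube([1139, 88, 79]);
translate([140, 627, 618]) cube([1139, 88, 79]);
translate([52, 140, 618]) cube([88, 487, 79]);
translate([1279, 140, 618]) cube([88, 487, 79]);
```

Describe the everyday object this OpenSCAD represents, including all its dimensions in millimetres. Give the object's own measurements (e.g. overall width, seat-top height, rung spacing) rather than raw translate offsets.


A table: top 1419 mm (x) × 767 mm (y), 48 mm thick, upper face at z = 745 mm, on four 88×88 mm square legs, each inset 52 mm from the nearest pair of top edges from z = 0 to the bottom of the top. Four apron rails, 88 mm thick and 79 mm tall, run between adjacent legs with their top edges flush with the underside of the top and their outer faces flush with the legs' outer faces.


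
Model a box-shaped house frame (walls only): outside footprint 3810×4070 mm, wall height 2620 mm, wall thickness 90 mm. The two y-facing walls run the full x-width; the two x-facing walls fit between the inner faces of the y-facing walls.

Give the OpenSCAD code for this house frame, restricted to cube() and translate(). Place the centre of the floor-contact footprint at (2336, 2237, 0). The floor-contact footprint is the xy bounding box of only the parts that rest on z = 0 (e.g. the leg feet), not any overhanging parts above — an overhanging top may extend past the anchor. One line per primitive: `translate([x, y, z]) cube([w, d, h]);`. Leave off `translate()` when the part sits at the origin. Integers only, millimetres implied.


translate([431, 202, 0]) cube([3810, 90, 2620]);
translate([431, 4182, 0]) cube([3810, 90, 2620]);
translate([431, 292, 0]) cube([90, 3890, 2620]);
translate([4151, 292, 0]) cube([90, 3890, 2620]);


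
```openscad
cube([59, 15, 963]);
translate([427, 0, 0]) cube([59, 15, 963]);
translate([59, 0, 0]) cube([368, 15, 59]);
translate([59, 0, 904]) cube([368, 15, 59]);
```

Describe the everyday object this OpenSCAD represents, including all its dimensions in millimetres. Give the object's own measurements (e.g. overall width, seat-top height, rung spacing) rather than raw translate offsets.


A rectangular picture frame lying in the x–z plane (depth along y). The opening is 368 mm wide (x) by 845 mm tall (z), surrounded by a border 59 mm wide on all four sides. The frame is 15 mm deep and is made of two full-height vertical stiles with two horizontal rails fitted between them.


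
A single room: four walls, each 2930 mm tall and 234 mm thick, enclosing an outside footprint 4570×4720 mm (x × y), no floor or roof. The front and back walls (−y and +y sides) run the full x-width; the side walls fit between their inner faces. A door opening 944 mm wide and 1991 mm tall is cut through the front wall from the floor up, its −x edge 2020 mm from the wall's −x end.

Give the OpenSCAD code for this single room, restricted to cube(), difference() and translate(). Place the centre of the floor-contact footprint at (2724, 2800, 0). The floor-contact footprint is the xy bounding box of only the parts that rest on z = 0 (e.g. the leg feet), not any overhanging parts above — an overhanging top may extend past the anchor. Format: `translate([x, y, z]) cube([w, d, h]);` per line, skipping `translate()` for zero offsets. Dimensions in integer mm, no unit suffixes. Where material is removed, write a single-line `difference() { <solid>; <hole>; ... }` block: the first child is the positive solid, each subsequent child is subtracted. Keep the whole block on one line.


difference() { translate([439, 440, 0]) cube([4570, 234, 2930]); translate([2459, 440, 0]) cube([944, 234, 1991]); }
translate([439, 4926, 0]) cube([4570, 234, 2930]);
translate([439, 674, 0]) cube([234, 4252, 2930]);
translate([4775, 674, 0]) cube([234, 4252, 2930]);


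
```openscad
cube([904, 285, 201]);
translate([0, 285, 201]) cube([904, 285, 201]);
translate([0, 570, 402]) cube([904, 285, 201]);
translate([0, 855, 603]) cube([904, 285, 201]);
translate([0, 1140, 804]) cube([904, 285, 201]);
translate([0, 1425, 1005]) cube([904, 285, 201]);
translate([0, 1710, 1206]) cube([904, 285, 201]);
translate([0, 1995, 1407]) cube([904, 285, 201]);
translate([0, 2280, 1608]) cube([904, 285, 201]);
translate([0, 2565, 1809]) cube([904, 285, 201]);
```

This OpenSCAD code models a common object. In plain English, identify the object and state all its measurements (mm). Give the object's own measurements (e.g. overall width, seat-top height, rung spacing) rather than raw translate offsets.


A straight staircase of 10 solid steps. Each step is 904 mm wide (x), 285 mm deep (y, the going) and 201 mm tall (the rise). The first step rests on the floor; each subsequent step sits one going further in +y and one rise higher in +z, directly behind and above the previous step with no overlap.


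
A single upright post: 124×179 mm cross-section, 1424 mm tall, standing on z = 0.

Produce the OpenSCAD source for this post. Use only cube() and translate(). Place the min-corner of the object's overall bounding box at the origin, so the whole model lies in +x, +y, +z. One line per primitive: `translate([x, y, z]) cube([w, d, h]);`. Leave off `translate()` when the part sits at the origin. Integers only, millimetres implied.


cube([124, 179, 1424]);


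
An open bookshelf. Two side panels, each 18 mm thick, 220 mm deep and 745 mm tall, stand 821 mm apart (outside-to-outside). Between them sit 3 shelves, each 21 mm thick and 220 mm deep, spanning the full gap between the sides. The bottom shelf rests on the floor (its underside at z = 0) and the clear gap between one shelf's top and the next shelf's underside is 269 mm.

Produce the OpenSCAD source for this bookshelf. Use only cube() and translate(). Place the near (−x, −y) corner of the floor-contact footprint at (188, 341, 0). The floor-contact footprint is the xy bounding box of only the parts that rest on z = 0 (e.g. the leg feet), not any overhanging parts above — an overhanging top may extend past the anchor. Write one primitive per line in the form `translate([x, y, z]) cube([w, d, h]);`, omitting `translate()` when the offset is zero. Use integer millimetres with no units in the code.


translate([188, 341, 0]) cube([18, 220, 745]);
translate([991, 341, 0]) cube([18, 220, 745]);
translate([206, 341, 0]) cube([785, 220, 21]);
translate([206, 341, 290]) cube([785, 220, 21]);
translate([206, 341, 580]) cube([785, 220, 21]);


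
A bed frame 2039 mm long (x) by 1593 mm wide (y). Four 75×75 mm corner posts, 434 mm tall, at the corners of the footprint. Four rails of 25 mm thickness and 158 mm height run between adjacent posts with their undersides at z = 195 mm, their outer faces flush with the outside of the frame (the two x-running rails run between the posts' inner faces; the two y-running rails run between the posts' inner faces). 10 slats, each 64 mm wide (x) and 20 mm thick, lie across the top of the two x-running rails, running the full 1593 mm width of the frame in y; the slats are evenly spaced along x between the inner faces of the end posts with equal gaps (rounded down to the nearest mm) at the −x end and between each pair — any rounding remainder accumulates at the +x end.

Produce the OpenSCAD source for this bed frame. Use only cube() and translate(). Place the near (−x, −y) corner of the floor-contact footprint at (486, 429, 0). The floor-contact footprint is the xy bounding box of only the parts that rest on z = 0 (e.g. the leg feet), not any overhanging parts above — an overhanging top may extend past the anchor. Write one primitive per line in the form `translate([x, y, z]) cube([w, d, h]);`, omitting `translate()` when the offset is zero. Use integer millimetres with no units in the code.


// slat z = rail_z + rail_h = 195 + 158 = 353
// slat gap = ⌊(1889 − 10·64) / 11⌋ = 113
translate([486, 429, 0]) cube([75, 75, 434]);
translate([486, 1947, 0]) cube([75, 75, 434]);
translate([2450, 429, 0]) cube([75, 75, 434]);
translate([2450, 1947, 0]) cube([75, 75, 434]);
translate([561, 429, 195]) cube([1889, 25, 158]);
translate([561, 1997, 195]) cube([1889, 25, 158]);
translate([486, 504, 195]) cube([25, 1443, 158]);
translate([2500, 504, 195]) cube([25, 1443, 158]);
translate([674, 429, 353]) cube([64, 1593, 20]);
translate([851, 429, 353]) cube([64, 1593, 20]);
translate([1028, 429, 353]) cube([64, 1593, 20]);
translate([1205, 429, 353]) cube([64, 1593, 20]);
translate([1382, 429, 353]) cube([64, 1593, 20]);
translate([1559, 429, 353]) cube([64, 1593, 20]);
translate([1736, 429, 353]) cube([64, 1593, 20]);
translate([1913, 429, 353]) cube([64, 1593, 20]);
translate([2090, 429, 353]) cube([64, 1593, 20]);
translate([2267, 429, 353]) cube([64, 1593, 20]);


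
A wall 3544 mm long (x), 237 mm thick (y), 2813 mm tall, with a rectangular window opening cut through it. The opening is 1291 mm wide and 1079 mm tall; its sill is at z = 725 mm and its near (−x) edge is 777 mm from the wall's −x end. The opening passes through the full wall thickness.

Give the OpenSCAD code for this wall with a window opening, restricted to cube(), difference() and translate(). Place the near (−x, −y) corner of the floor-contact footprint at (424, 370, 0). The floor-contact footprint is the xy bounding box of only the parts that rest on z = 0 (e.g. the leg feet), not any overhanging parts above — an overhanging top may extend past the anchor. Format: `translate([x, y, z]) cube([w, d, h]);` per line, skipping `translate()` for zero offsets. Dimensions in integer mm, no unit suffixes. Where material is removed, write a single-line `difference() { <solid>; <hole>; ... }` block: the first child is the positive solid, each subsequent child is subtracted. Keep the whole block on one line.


difference() { translate([424, 370, 0]) cube([3544, 237, 2813]); translate([1201, 370, 725]) cube([1291, 237, 1079]); }


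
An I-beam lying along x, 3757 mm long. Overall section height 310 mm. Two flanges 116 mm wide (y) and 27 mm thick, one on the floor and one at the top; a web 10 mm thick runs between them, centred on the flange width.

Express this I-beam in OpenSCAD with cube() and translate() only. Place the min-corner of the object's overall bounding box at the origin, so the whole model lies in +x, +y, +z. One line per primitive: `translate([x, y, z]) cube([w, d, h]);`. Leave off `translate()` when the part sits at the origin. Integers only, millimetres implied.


cube([3757, 116, 27]);
translate([0, 53, 27]) cube([3757, 10, 256]);
translate([0, 0, 283]) cube([3757, 116, 27]);


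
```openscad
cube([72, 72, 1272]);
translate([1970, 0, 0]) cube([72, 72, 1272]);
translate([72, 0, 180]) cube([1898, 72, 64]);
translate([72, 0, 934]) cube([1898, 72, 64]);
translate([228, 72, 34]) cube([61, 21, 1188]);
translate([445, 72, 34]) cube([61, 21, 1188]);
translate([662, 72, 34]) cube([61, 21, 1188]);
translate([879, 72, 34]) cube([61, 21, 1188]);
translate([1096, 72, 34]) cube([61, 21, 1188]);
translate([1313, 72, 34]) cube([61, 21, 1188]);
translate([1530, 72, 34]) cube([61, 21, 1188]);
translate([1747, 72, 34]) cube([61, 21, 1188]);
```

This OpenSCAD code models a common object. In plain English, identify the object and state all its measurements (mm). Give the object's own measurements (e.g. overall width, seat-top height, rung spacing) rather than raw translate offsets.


A fence section. Two 72×72 mm posts, 1272 mm tall, stand on the floor with a clear span of 1898 mm between their inner faces. Two horizontal rails of 72×64 mm section span the gap between the posts with their undersides at z = 180 mm and z = 934 mm, flush with the posts' −y face. 8 pickets, each 61 mm wide, 21 mm thick and 1188 mm tall, are fixed to the +y face of the rails with their bottoms at z = 34 mm, spaced across the span with a 156 mm gap after the −x post and between neighbouring pickets, with 162 mm left before the +x post.


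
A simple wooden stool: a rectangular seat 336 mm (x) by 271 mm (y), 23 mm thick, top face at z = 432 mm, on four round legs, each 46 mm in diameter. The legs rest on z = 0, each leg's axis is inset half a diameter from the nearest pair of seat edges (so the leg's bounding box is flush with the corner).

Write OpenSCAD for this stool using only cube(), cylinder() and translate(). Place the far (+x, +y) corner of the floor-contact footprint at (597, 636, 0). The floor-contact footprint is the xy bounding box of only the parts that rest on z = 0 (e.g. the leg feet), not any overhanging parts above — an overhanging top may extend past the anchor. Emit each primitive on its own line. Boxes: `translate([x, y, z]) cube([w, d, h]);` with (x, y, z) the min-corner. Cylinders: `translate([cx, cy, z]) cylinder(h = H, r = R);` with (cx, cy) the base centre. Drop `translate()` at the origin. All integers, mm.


translate([261, 365, 409]) cube([336, 271, 23]);
translate([284, 388, 0]) cylinder(h = 409, r = 23);
translate([574, 388, 0]) cylinder(h = 409, r = 23);
translate([284, 613, 0]) cylinder(h = 409, r = 23);
translate([574, 613, 0]) cylinder(h = 409, r = 23);


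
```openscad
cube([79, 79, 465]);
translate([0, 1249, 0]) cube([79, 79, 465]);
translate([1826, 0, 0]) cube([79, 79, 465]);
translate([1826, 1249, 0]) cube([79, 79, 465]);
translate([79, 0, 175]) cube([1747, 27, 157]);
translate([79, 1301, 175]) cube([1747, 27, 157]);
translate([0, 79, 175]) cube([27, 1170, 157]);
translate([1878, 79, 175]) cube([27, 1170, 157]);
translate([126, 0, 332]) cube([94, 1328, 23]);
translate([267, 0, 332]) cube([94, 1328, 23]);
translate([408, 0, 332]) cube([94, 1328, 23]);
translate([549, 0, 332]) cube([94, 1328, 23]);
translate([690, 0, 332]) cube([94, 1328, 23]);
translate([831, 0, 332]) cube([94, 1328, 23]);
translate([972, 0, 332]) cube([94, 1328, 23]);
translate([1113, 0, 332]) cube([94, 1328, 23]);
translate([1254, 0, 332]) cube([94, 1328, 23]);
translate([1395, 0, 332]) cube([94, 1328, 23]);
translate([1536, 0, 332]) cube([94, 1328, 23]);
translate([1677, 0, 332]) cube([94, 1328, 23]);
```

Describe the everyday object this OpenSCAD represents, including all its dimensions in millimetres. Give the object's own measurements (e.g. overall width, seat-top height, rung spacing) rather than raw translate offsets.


A bed frame 1905 mm long (x) by 1328 mm wide (y). Four 79×79 mm corner posts, 465 mm tall, at the corners of the footprint. Four rails of 27 mm thickness and 157 mm height run between adjacent posts with their undersides at z = 175 mm, their outer faces flush with the outside of the frame (the two x-running rails run between the posts' inner faces; the two y-running rails run between the posts' inner faces). 12 slats, each 94 mm wide (x) and 23 mm thick, lie across the top of the two x-running rails, running the full 1328 mm width of the frame in y; along x they sit between the end posts with a 47 mm gap after the −x posts and between neighbouring slats, leaving 55 mm before the +x posts.


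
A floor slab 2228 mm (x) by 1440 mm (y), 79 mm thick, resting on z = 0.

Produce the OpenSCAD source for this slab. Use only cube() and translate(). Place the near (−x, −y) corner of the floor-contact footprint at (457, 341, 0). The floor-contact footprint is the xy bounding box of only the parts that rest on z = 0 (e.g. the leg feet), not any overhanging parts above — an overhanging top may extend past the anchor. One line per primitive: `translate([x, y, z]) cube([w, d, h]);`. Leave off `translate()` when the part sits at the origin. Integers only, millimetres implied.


translate([457, 341, 0]) cube([2228, 1440, 79]);


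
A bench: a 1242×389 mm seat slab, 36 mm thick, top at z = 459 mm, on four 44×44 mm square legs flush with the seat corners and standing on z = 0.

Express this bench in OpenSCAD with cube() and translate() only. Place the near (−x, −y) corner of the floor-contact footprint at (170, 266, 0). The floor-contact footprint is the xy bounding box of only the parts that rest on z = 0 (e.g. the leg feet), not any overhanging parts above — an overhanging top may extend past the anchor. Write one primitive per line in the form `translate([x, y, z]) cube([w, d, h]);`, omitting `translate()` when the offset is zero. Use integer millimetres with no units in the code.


// leg_h = 459 − 36 = 423
translate([170, 266, 423]) cube([1242, 389, 36]);
translate([170, 266, 0]) cube([44, 44, 423]);
translate([170, 611, 0]) cube([44, 44, 423]);
translate([1368, 266, 0]) cube([44, 44, 423]);
translate([1368, 611, 0]) cube([44, 44, 423]);


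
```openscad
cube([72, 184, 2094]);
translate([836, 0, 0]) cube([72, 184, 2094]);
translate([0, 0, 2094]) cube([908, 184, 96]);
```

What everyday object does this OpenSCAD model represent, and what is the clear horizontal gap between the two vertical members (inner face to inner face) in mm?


A door frame. The clear opening width is 764 mm.

Two 2094 mm tall posts with a header on top — a door frame. The left jamb is 72 mm wide at x = 0; the right jamb starts at x = 836. The clear opening is 836 − 72 = 764 mm.


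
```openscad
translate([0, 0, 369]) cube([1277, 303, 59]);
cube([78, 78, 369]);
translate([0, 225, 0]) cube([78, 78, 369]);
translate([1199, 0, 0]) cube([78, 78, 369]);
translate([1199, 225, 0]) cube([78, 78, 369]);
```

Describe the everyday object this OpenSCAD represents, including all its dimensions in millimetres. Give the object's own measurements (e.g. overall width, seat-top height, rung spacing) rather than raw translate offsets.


A long wooden bench with a 1277 mm (x) × 303 mm (y) seat, 59 mm thick, its top surface 428 mm above the floor. Four 78 mm square legs at the seat corners, flush with the edges, run from z = 0 to the seat underside.


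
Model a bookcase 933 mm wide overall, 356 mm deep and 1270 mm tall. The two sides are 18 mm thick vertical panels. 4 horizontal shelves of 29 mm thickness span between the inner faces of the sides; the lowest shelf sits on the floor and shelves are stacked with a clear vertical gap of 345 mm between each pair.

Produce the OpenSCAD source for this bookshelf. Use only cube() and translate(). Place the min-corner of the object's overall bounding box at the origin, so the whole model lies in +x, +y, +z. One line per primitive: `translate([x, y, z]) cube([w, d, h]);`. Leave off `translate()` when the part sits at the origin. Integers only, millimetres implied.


cube([18, 356, 1270]);
translate([915, 0, 0]) cube([18, 356, 1270]);
translate([18, 0, 0]) cube([897, 356, 29]);
translate([18, 0, 374]) cube([897, 356, 29]);
translate([18, 0, 748]) cube([897, 356, 29]);
translate([18, 0, 1122]) cube([897, 356, 29]);


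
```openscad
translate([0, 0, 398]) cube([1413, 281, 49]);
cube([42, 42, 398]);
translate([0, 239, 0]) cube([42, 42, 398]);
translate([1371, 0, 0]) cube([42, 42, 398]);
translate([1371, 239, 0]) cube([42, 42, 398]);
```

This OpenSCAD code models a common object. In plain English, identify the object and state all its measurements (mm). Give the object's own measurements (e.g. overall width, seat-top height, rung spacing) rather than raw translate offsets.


A long wooden bench with a 1413 mm (x) × 281 mm (y) seat, 49 mm thick, its top surface 447 mm above the floor. Four 42 mm square legs at the seat corners, flush with the edges, run from z = 0 to the seat underside.


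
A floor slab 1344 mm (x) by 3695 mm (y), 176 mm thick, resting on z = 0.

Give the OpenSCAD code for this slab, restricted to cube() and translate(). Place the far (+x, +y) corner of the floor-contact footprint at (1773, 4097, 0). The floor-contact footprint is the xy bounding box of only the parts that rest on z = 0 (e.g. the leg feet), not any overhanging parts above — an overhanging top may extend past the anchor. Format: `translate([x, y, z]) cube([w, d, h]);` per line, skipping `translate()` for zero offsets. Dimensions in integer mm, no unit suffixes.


translate([429, 402, 0]) cube([1344, 3695, 176]);


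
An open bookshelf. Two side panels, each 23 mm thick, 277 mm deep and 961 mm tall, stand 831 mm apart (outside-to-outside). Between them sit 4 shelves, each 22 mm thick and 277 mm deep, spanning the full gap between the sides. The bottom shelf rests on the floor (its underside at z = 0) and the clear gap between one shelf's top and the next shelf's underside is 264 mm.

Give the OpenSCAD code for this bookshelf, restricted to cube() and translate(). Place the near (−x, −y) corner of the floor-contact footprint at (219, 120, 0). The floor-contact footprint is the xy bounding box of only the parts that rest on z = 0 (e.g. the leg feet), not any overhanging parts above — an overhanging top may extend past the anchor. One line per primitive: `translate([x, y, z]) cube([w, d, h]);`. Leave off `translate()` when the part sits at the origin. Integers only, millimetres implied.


translate([219, 120, 0]) cube([23, 277, 961]);
translate([1027, 120, 0]) cube([23, 277, 961]);
translate([242, 120, 0]) cube([785, 277, 22]);
translate([242, 120, 286]) cube([785, 277, 22]);
translate([242, 120, 572]) cube([785, 277, 22]);
translate([242, 120, 858]) cube([785, 277, 22]);


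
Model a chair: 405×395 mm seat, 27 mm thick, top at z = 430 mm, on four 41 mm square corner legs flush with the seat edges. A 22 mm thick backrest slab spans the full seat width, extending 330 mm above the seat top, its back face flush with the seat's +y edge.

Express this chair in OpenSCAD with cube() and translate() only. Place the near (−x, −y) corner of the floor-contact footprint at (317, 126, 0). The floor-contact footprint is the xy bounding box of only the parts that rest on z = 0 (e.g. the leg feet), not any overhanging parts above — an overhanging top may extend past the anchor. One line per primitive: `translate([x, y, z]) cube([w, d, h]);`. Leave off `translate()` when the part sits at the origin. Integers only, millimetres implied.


translate([317, 126, 403]) cube([405, 395, 27]);
translate([317, 126, 0]) cube([41, 41, 403]);
translate([681, 126, 0]) cube([41, 41, 403]);
translate([317, 480, 0]) cube([41, 41, 403]);
translate([681, 480, 0]) cube([41, 41, 403]);
translate([317, 499, 430]) cube([405, 22, 330]);


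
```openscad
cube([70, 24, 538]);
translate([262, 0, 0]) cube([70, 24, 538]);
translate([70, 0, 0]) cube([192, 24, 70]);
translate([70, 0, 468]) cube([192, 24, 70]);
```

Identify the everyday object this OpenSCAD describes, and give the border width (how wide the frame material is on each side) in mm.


A picture frame. The border width is 70 mm.

Four thin pieces enclosing a rectangular opening — a picture frame. The two full-height stiles are 538 mm tall; the top rail sits at z = 468 and is 70 mm tall, so the border above the opening is 538 − 468 = 70 mm, matching the stile x-width.


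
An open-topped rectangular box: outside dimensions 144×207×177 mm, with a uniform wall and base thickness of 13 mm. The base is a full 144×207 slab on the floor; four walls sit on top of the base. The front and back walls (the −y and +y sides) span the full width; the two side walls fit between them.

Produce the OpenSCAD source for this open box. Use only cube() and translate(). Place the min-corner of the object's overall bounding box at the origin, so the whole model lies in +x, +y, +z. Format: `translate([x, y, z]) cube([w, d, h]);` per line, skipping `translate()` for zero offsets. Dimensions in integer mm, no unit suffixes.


cube([144, 207, 13]);
translate([0, 0, 13]) cube([144, 13, 164]);
translate([0, 194, 13]) cube([144, 13, 164]);
translate([0, 13, 13]) cube([13, 181, 164]);
translate([131, 13, 13]) cube([13, 181, 164]);
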